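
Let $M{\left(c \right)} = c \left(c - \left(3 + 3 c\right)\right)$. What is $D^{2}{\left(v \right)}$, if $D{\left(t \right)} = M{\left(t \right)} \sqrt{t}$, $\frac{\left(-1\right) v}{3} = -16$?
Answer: $1083912192$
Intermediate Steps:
$M{\left(c \right)} = c \left(-3 - 2 c\right)$ ($M{\left(c \right)} = c \left(c - \left(3 + 3 c\right)\right) = c \left(-3 - 2 c\right)$)
$v = 48$ ($v = \left(-3\right) \left(-16\right) = 48$)
$D{\left(t \right)} = - t^{\frac{3}{2}} \left(3 + 2 t\right)$ ($D{\left(t \right)} = - t \left(3 + 2 t\right) \sqrt{t} = - t^{\frac{3}{2}} \left(3 + 2 t\right)$)
$D^{2}{\left(v \right)} = \left(48^{\frac{3}{2}} \left(-3 - 96\right)\right)^{2} = \left(192 \sqrt{3} \left(-3 - 96\right)\right)^{2} = \left(192 \sqrt{3} \left(-99\right)\right)^{2} = \left(- 19008 \sqrt{3}\right)^{2} = 1083912192$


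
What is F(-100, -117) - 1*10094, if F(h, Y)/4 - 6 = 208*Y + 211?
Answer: -106570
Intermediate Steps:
F(h, Y) = 868 + 832*Y (F(h, Y) = 24 + 4*(208*Y + 211) = 24 + 4*(211 + 208*Y) = 24 + (844 + 832*Y) = 868 + 832*Y)
F(-100, -117) - 1*10094 = (868 + 832*(-117)) - 1*10094 = (868 - 97344) - 10094 = -96476 - 10094 = -106570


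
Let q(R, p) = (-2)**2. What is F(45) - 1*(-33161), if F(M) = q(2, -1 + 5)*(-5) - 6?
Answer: 33135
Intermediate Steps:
q(R, p) = 4
F(M) = -26 (F(M) = 4*(-5) - 6 = -20 - 6 = -26)
F(45) - 1*(-33161) = -26 - 1*(-33161) = -26 + 33161 = 33135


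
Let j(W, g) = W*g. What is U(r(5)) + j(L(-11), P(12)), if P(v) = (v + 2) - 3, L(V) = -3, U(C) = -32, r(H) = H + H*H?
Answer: -65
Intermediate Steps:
r(H) = H + H**2
P(v) = -1 + v (P(v) = (2 + v) - 3 = -1 + v)
U(r(5)) + j(L(-11), P(12)) = -32 - 3*(-1 + 12) = -32 - 3*11 = -32 - 33 = -65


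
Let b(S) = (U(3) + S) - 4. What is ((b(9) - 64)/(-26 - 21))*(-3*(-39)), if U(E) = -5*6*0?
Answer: 6903/47 ≈ 146.87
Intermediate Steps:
U(E) = 0 (U(E) = -30*0 = 0)
b(S) = -4 + S (b(S) = (0 + S) - 4 = S - 4 = -4 + S)
((b(9) - 64)/(-26 - 21))*(-3*(-39)) = (((-4 + 9) - 64)/(-26 - 21))*(-3*(-39)) = ((5 - 64)/(-47))*117 = -59*(-1/47)*117 = (59/47)*117 = 6903/47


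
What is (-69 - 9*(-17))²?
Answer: 7056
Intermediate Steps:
(-69 - 9*(-17))² = (-69 + 153)² = 84² = 7056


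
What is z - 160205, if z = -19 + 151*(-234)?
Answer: -195558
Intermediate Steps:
z = -35353 (z = -19 - 35334 = -35353)
z - 160205 = -35353 - 160205 = -195558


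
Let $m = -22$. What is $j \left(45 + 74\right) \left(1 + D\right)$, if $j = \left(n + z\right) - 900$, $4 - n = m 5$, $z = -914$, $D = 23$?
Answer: $-4855200$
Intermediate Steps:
$n = 114$ ($n = 4 - \left(-22\right) 5 = 4 - -110 = 4 + 110 = 114$)
$j = -1700$ ($j = \left(114 - 914\right) - 900 = -800 - 900 = -1700$)
$j \left(45 + 74\right) \left(1 + D\right) = - 1700 \left(45 + 74\right) \left(1 + 23\right) = - 1700 \cdot 119 \cdot 24 = \left(-1700\right) 2856 = -4855200$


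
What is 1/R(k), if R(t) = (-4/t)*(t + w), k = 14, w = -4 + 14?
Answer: -7/48 ≈ -0.14583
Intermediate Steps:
w = 10
R(t) = -4*(10 + t)/t (R(t) = (-4/t)*(t + 10) = (-4/t)*(10 + t) = -4*(10 + t)/t)
1/R(k) = 1/(-4 - 40/14) = 1/(-4 - 40*1/14) = 1/(-4 - 20/7) = 1/(-48/7) = -7/48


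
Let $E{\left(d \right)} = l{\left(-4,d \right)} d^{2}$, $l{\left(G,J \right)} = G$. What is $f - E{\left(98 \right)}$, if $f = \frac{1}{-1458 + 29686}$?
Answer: $\frac{1084406849}{28228} \approx 38416.0$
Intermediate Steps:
$E{\left(d \right)} = - 4 d^{2}$
$f = \frac{1}{28228} \approx 3.5426 \cdot 10^{-5}$
$f - E{\left(98 \right)} = \frac{1}{28228} - - 4 \cdot 98^{2} = \frac{1}{28228} - \left(-4\right) 9604 = \frac{1}{28228} - -38416 = \frac{1}{28228} + 38416 = \frac{1084406849}{28228}$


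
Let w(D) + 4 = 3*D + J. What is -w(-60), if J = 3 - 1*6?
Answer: 187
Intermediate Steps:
J = -3 (J = 3 - 6 = -3)
w(D) = -7 + 3*D (w(D) = -4 + (3*D - 3) = -4 + (-3 + 3*D) = -7 + 3*D)
-w(-60) = -(-7 + 3*(-60)) = -(-7 - 180) = -1*(-187) = 187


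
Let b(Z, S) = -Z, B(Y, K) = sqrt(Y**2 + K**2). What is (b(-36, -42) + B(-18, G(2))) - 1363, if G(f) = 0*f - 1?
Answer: -1327 + 5*sqrt(13) ≈ -1309.0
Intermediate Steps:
G(f) = -1 (G(f) = 0 - 1 = -1)
B(Y, K) = sqrt(K**2 + Y**2)
(b(-36, -42) + B(-18, G(2))) - 1363 = (-1*(-36) + sqrt((-1)**2 + (-18)**2)) - 1363 = (36 + sqrt(1 + 324)) - 1363 = (36 + sqrt(325)) - 1363 = (36 + 5*sqrt(13)) - 1363 = -1327 + 5*sqrt(13)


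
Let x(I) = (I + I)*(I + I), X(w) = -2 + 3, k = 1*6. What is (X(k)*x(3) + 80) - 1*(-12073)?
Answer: 12189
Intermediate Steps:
k = 6
X(w) = 1
x(I) = 4*I² (x(I) = (2*I)*(2*I) = 4*I²)
(X(k)*x(3) + 80) - 1*(-12073) = (1*(4*3²) + 80) - 1*(-12073) = (1*(4*9) + 80) + 12073 = (1*36 + 80) + 12073 = (36 + 80) + 12073 = 116 + 12073 = 12189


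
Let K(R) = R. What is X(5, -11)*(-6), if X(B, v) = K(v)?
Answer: 66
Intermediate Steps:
X(B, v) = v
X(5, -11)*(-6) = -11*(-6) = 66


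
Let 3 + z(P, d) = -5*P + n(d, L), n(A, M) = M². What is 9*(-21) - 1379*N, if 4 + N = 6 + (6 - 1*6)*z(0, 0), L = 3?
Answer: -2947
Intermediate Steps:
z(P, d) = 6 - 5*P (z(P, d) = -3 + (-5*P + 3²) = -3 + (-5*P + 9) = -3 + (9 - 5*P) = 6 - 5*P)
N = 2 (N = -4 + (6 + (6 - 1*6)*(6 - 5*0)) = -4 + (6 + (6 - 6)*(6 + 0)) = -4 + (6 + 0*6) = -4 + (6 + 0) = -4 + 6 = 2)
9*(-21) - 1379*N = 9*(-21) - 1379*2 = -189 - 2758 = -2947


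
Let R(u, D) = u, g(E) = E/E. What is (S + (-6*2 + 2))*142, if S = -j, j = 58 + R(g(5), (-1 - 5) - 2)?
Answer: -9798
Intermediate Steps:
g(E) = 1
j = 59 (j = 58 + 1 = 59)
S = -59 (S = -1*59 = -59)
(S + (-6*2 + 2))*142 = (-59 + (-6*2 + 2))*142 = (-59 + (-12 + 2))*142 = (-59 - 10)*142 = -69*142 = -9798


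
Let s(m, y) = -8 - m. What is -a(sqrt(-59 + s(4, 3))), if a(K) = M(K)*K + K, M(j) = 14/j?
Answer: -14 - I*sqrt(71) ≈ -14.0 - 8.4261*I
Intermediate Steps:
a(K) = 14 + K (a(K) = (14/K)*K + K = 14 + K)
-a(sqrt(-59 + s(4, 3))) = -(14 + sqrt(-59 + (-8 - 1*4))) = -(14 + sqrt(-59 + (-8 - 4))) = -(14 + sqrt(-59 - 12)) = -(14 + sqrt(-71)) = -(14 + I*sqrt(71)) = -14 - I*sqrt(71)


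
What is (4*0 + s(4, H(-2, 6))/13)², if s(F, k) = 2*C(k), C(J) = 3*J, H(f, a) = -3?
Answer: 324/169 ≈ 1.9172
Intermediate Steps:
s(F, k) = 6*k (s(F, k) = 2*(3*k) = 6*k)
(4*0 + s(4, H(-2, 6))/13)² = (4*0 + (6*(-3))/13)² = (0 - 18*1/13)² = (0 - 18/13)² = (-18/13)² = 324/169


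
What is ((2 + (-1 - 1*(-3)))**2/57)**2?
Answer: 256/3249 ≈ 0.078794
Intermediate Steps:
((2 + (-1 - 1*(-3)))**2/57)**2 = ((2 + (-1 + 3))**2*(1/57))**2 = ((2 + 2)**2*(1/57))**2 = (4**2*(1/57))**2 = (16*(1/57))**2 = (16/57)**2 = 256/3249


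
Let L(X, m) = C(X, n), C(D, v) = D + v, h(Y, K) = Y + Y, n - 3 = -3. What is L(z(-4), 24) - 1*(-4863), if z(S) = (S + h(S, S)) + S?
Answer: 4847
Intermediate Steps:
n = 0 (n = 3 - 3 = 0)
h(Y, K) = 2*Y
z(S) = 4*S (z(S) = (S + 2*S) + S = 3*S + S = 4*S)
L(X, m) = X (L(X, m) = X + 0 = X)
L(z(-4), 24) - 1*(-4863) = 4*(-4) - 1*(-4863) = -16 + 4863 = 4847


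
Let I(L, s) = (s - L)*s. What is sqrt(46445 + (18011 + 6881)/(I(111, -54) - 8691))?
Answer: sqrt(2232999993)/219 ≈ 215.77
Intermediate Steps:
I(L, s) = s*(s - L)
sqrt(46445 + (18011 + 6881)/(I(111, -54) - 8691)) = sqrt(46445 + (18011 + 6881)/(-54*(-54 - 1*111) - 8691)) = sqrt(46445 + 24892/(-54*(-54 - 111) - 8691)) = sqrt(46445 + 24892/(-54*(-165) - 8691)) = sqrt(46445 + 24892/(8910 - 8691)) = sqrt(46445 + 24892/219) = sqrt(10196347/219) = sqrt(2232999993)/219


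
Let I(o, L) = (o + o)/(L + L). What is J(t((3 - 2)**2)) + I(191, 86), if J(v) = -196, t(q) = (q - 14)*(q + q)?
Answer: -16665/86 ≈ -193.78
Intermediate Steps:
I(o, L) = o/L (I(o, L) = (2*o)/((2*L)) = (2*o)*(1/(2*L)) = o/L)
t(q) = 2*q*(-14 + q) (t(q) = (-14 + q)*(2*q) = 2*q*(-14 + q))
J(t((3 - 2)**2)) + I(191, 86) = -196 + 191/86 = -16665/86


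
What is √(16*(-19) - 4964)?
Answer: 2*I*√1317 ≈ 72.581*I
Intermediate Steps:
√(16*(-19) - 4964) = √(-304 - 4964) = √(-5268) = 2*I*√1317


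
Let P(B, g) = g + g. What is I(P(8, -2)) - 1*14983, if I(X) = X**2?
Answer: -14967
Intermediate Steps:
P(B, g) = 2*g
I(P(8, -2)) - 1*14983 = (2*(-2))**2 - 1*14983 = (-4)**2 - 14983 = 16 - 14983 = -14967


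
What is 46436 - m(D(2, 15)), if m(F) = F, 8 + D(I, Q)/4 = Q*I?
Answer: 46348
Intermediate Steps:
D(I, Q) = -32 + 4*I*Q (D(I, Q) = -32 + 4*(Q*I) = -32 + 4*(I*Q) = -32 + 4*I*Q)
46436 - m(D(2, 15)) = 46436 - (-32 + 4*2*15) = 46436 - (-32 + 120) = 46436 - 1*88 = 46436 - 88 = 46348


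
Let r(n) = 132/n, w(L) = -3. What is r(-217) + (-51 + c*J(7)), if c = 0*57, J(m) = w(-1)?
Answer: -11199/217 ≈ -51.608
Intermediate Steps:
J(m) = -3
c = 0
r(-217) + (-51 + c*J(7)) = 132/(-217) + (-51 + 0*(-3)) = 132*(-1/217) + (-51 + 0) = -132/217 - 51 = -11199/217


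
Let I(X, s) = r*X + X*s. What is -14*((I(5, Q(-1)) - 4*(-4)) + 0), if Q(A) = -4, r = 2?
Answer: -84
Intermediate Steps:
I(X, s) = 2*X + X*s
-14*((I(5, Q(-1)) - 4*(-4)) + 0) = -14*((5*(2 - 4) - 4*(-4)) + 0) = -14*((5*(-2) + 16) + 0) = -14*((-10 + 16) + 0) = -14*(6 + 0) = -14*6 = -84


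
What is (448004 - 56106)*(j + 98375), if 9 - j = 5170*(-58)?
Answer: 156071027112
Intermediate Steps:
j = 299869 (j = 9 - 5170*(-58) = 9 - 1*(-299860) = 9 + 299860 = 299869)
(448004 - 56106)*(j + 98375) = (448004 - 56106)*(299869 + 98375) = 391898*398244 = 156071027112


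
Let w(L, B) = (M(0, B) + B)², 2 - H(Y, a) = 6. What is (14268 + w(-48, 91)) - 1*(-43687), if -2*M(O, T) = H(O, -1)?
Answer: 66604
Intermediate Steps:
H(Y, a) = -4 (H(Y, a) = 2 - 1*6 = 2 - 6 = -4)
M(O, T) = 2 (M(O, T) = -½*(-4) = 2)
w(L, B) = (2 + B)²
(14268 + w(-48, 91)) - 1*(-43687) = (14268 + (2 + 91)²) - 1*(-43687) = (14268 + 93²) + 43687 = (14268 + 8649) + 43687 = 22917 + 43687 = 66604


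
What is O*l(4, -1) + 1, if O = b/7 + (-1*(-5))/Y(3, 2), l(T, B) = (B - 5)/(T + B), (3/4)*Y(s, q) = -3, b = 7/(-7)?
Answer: 53/14 ≈ 3.7857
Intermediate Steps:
b = -1 (b = 7*(-⅐) = -1)
Y(s, q) = -4 (Y(s, q) = (4/3)*(-3) = -4)
l(T, B) = (-5 + B)/(B + T)
O = -39/28 (O = -1/7 - 1*(-5)/(-4) = -1*⅐ + 5*(-¼) = -⅐ - 5/4 = -39/28 ≈ -1.3929)
O*l(4, -1) + 1 = -39*(-5 - 1)/(28*(-1 + 4)) + 1 = -39*(-6)/(28*3) + 1 = -13*(-6)/28 + 1 = -39/28*(-2) + 1 = 39/14 + 1 = 53/14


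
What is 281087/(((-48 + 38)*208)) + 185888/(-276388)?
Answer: -19518930199/143721760 ≈ -135.81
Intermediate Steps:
281087/(((-48 + 38)*208)) + 185888/(-276388) = 281087/((-10*208)) + 185888*(-1/276388) = 281087/(-2080) - 46472/69097 = 281087*(-1/2080) - 46472/69097 = -281087/2080 - 46472/69097 = -19518930199/143721760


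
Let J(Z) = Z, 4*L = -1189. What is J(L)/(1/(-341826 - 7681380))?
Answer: 4769795967/2 ≈ 2.3849e+9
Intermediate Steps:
L = -1189/4 (L = (¼)*(-1189) = -1189/4 ≈ -297.25)
J(L)/(1/(-341826 - 7681380)) = -1189/(4*(1/(-341826 - 7681380))) = -1189/(4*(1/(-8023206))) = -1189/(4*(-1/8023206)) = -1189/4*(-8023206) = 4769795967/2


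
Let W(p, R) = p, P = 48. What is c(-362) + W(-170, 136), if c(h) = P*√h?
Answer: -170 + 48*I*√362 ≈ -170.0 + 913.26*I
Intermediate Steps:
c(h) = 48*√h
c(-362) + W(-170, 136) = 48*√(-362) - 170 = 48*(I*√362) - 170 = 48*I*√362 - 170 = -170 + 48*I*√362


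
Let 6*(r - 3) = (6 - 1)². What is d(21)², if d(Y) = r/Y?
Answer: 1849/15876 ≈ 0.11647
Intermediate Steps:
r = 43/6 (r = 3 + (6 - 1)²/6 = 3 + (⅙)*5² = 3 + (⅙)*25 = 3 + 25/6 = 43/6 ≈ 7.1667)
d(Y) = 43/(6*Y)
d(21)² = ((43/6)/21)² = ((43/6)*(1/21))² = (43/126)² = 1849/15876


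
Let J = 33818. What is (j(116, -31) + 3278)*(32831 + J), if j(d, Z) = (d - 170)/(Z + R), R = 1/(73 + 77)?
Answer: 1016232093778/4649 ≈ 2.1859e+8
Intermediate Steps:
R = 1/150 ≈ 0.0066667
j(d, Z) = (-170 + d)/(1/150 + Z) (j(d, Z) = (d - 170)/(Z + 1/150) = (-170 + d)/(1/150 + Z))
(j(116, -31) + 3278)*(32831 + J) = (150*(-170 + 116)/(1 + 150*(-31)) + 3278)*(32831 + 33818) = (150*(-54)/(1 - 4650) + 3278)*66649 = (150*(-54)/(-4649) + 3278)*66649 = (150*(-1/4649)*(-54) + 3278)*66649 = (8100/4649 + 3278)*66649 = (15247522/4649)*66649 = 1016232093778/4649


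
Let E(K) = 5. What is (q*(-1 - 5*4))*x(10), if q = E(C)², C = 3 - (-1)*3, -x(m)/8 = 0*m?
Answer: 0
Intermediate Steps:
x(m) = 0 (x(m) = -0*m = -8*0 = 0)
C = 6 (C = 3 - 1*(-3) = 3 + 3 = 6)
q = 25 (q = 5² = 25)
(q*(-1 - 5*4))*x(10) = (25*(-1 - 5*4))*0 = (25*(-1 - 20))*0 = (25*(-21))*0 = -525*0 = 0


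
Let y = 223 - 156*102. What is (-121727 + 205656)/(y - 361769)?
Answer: -83929/377458 ≈ -0.22235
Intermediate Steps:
y = -15689 (y = 223 - 15912 = -15689)
(-121727 + 205656)/(y - 361769) = (-121727 + 205656)/(-15689 - 361769) = 83929/(-377458) = 83929*(-1/377458) = -83929/377458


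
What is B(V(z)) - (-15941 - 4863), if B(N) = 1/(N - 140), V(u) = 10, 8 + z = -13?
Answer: 2704519/130 ≈ 20804.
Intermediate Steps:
z = -21 (z = -8 - 13 = -21)
B(N) = 1/(-140 + N)
B(V(z)) - (-15941 - 4863) = 1/(-140 + 10) - (-15941 - 4863) = 1/(-130) - 1*(-20804) = -1/130 + 20804 = 2704519/130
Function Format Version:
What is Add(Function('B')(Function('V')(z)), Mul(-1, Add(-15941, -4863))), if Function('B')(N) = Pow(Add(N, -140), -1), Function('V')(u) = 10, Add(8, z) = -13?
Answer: Rational(2704519, 130) ≈ 20804.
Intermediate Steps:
z = -21 (z = Add(-8, -13) = -21)
Function('B')(N) = Pow(Add(-140, N), -1)
Add(Function('B')(Function('V')(z)), Mul(-1, Add(-15941, -4863))) = Add(Pow(Add(-140, 10), -1), Mul(-1, Add(-15941, -4863))) = Add(Pow(-130, -1), Mul(-1, -20804)) = Add(Rational(-1, 130), 20804) = Rational(2704519, 130)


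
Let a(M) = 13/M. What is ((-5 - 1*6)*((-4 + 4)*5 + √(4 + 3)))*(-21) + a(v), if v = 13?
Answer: 1 + 231*√7 ≈ 612.17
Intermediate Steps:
((-5 - 1*6)*((-4 + 4)*5 + √(4 + 3)))*(-21) + a(v) = ((-5 - 1*6)*((-4 + 4)*5 + √(4 + 3)))*(-21) + 13/13 = ((-5 - 6)*(0*5 + √7))*(-21) + 13*(1/13) = -11*(0 + √7)*(-21) + 1 = -11*√7*(-21) + 1 = 231*√7 + 1 = 1 + 231*√7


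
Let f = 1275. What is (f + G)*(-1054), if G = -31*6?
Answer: -1147806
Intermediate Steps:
G = -186
(f + G)*(-1054) = (1275 - 186)*(-1054) = 1089*(-1054) = -1147806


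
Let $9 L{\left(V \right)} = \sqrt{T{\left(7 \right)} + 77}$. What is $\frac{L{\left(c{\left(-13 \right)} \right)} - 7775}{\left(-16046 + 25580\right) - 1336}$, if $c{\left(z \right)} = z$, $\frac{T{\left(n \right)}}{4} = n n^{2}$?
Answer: $- \frac{7775}{8198} + \frac{\sqrt{161}}{24594} \approx -0.94789$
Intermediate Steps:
$T{\left(n \right)} = 4 n^{3}$ ($T{\left(n \right)} = 4 n n^{2} = 4 n^{3}$)
$L{\left(V \right)} = \frac{\sqrt{161}}{3}$ ($L{\left(V \right)} = \frac{\sqrt{4 \cdot 7^{3} + 77}}{9} = \frac{\sqrt{4 \cdot 343 + 77}}{9} = \frac{\sqrt{1372 + 77}}{9} = \frac{\sqrt{1449}}{9} = \frac{3 \sqrt{161}}{9} = \frac{\sqrt{161}}{3}$)
$\frac{L{\left(c{\left(-13 \right)} \right)} - 7775}{\left(-16046 + 25580\right) - 1336} = \frac{\frac{\sqrt{161}}{3} - 7775}{\left(-16046 + 25580\right) - 1336} = \frac{-7775 + \frac{\sqrt{161}}{3}}{9534 - 1336} = \frac{-7775 + \frac{\sqrt{161}}{3}}{8198} = \left(-7775 + \frac{\sqrt{161}}{3}\right) \frac{1}{8198} = - \frac{7775}{8198} + \frac{\sqrt{161}}{24594}$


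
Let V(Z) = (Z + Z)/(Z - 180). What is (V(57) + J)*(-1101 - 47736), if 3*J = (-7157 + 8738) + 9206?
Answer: -7197808687/41 ≈ -1.7556e+8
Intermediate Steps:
J = 10787/3 (J = ((-7157 + 8738) + 9206)/3 = (1581 + 9206)/3 = (1/3)*10787 = 10787/3 ≈ 3595.7)
V(Z) = 2*Z/(-180 + Z) (V(Z) = (2*Z)/(-180 + Z) = 2*Z/(-180 + Z))
(V(57) + J)*(-1101 - 47736) = (2*57/(-180 + 57) + 10787/3)*(-1101 - 47736) = (2*57/(-123) + 10787/3)*(-48837) = (2*57*(-1/123) + 10787/3)*(-48837) = (-38/41 + 10787/3)*(-48837) = (442153/123)*(-48837) = -7197808687/41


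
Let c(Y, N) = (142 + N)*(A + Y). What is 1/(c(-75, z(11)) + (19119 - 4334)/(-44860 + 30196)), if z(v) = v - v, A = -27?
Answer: -14664/212408161 ≈ -6.9037e-5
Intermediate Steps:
z(v) = 0
c(Y, N) = (-27 + Y)*(142 + N) (c(Y, N) = (142 + N)*(-27 + Y) = (-27 + Y)*(142 + N))
1/(c(-75, z(11)) + (19119 - 4334)/(-44860 + 30196)) = 1/((-3834 - 27*0 + 142*(-75) + 0*(-75)) + (19119 - 4334)/(-44860 + 30196)) = 1/((-3834 + 0 - 10650 + 0) + 14785/(-14664)) = 1/(-14484 + 14785*(-1/14664)) = 1/(-14484 - 14785/14664) = 1/(-212408161/14664) = -14664/212408161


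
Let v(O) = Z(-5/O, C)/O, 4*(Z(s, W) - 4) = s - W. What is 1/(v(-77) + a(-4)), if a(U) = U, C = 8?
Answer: -23716/95485 ≈ -0.24837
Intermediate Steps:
Z(s, W) = 4 - W/4 + s/4 (Z(s, W) = 4 + (s - W)/4 = 4 + (-W/4 + s/4) = 4 - W/4 + s/4)
v(O) = (2 - 5/(4*O))/O (v(O) = (4 - 1/4*8 + (-5/O)/4)/O = (4 - 2 - 5/(4*O))/O = (2 - 5/(4*O))/O)
1/(v(-77) + a(-4)) = 1/((1/4)*(-5 + 8*(-77))/(-77)**2 - 4) = 1/((1/4)*(1/5929)*(-5 - 616) - 4) = 1/((1/4)*(1/5929)*(-621) - 4) = 1/(-621/23716 - 4) = 1/(-95485/23716) = -23716/95485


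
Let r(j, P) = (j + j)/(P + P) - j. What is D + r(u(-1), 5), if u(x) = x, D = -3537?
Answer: -17681/5 ≈ -3536.2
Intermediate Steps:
r(j, P) = -j + j/P (r(j, P) = (2*j)/((2*P)) - j = (2*j)*(1/(2*P)) - j = j/P - j = -j + j/P)
D + r(u(-1), 5) = -3537 + (-1*(-1) - 1/5) = -3537 + (1 - 1*⅕) = -3537 + (1 - ⅕) = -3537 + ⅘ = -17681/5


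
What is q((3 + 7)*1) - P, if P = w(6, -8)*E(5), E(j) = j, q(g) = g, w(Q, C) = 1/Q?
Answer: 55/6 ≈ 9.1667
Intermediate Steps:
P = ⅚ (P = 5/6 = (⅙)*5 = ⅚ ≈ 0.83333)
q((3 + 7)*1) - P = (3 + 7)*1 - 1*⅚ = 10*1 - ⅚ = 10 - ⅚ = 55/6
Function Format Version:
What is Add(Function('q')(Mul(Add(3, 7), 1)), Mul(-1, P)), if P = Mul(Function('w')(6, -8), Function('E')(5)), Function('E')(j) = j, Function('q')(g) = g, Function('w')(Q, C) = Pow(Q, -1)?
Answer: Rational(55, 6) ≈ 9.1667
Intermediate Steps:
P = Rational(5, 6) (P = Mul(Pow(6, -1), 5) = Mul(Rational(1, 6), 5) = Rational(5, 6) ≈ 0.83333)
Add(Function('q')(Mul(Add(3, 7), 1)), Mul(-1, P)) = Add(Mul(Add(3, 7), 1), Mul(-1, Rational(5, 6))) = Add(Mul(10, 1), Rational(-5, 6)) = Add(10, Rational(-5, 6)) = Rational(55, 6)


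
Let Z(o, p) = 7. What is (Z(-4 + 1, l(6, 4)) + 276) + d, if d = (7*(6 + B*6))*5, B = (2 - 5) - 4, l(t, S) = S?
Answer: -977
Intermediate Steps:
B = -7 (B = -3 - 4 = -7)
d = -1260 (d = (7*(6 - 7*6))*5 = (7*(6 - 42))*5 = (7*(-36))*5 = -252*5 = -1260)
(Z(-4 + 1, l(6, 4)) + 276) + d = (7 + 276) - 1260 = 283 - 1260 = -977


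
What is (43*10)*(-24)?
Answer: -10320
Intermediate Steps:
(43*10)*(-24) = 430*(-24) = -10320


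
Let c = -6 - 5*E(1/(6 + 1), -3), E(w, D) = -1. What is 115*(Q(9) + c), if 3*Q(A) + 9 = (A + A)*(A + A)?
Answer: 11960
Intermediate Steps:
Q(A) = -3 + 4*A²/3 (Q(A) = -3 + ((A + A)*(A + A))/3 = -3 + ((2*A)*(2*A))/3 = -3 + (4*A²)/3 = -3 + 4*A²/3)
c = -1 (c = -6 - 5*(-1) = -6 + 5 = -1)
115*(Q(9) + c) = 115*((-3 + (4/3)*9²) - 1) = 115*((-3 + (4/3)*81) - 1) = 115*((-3 + 108) - 1) = 115*(105 - 1) = 115*104 = 11960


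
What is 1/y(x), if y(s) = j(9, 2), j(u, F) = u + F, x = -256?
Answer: 1/11 ≈ 0.090909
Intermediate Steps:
j(u, F) = F + u
y(s) = 11 (y(s) = 2 + 9 = 11)
1/y(x) = 1/11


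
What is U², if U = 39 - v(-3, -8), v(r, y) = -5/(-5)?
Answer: 1444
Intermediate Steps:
v(r, y) = 1 (v(r, y) = -5*(-⅕) = 1)
U = 38 (U = 39 - 1*1 = 39 - 1 = 38)
U² = 38² = 1444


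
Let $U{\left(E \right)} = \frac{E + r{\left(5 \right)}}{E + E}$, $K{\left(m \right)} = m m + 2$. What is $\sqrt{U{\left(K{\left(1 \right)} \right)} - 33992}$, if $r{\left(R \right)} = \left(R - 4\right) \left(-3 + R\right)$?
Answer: $\frac{i \sqrt{1223682}}{6} \approx 184.37 i$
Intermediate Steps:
$r{\left(R \right)} = \left(-4 + R\right) \left(-3 + R\right)$
$K{\left(m \right)} = 2 + m^{2}$ ($K{\left(m \right)} = m^{2} + 2 = 2 + m^{2}$)
$U{\left(E \right)} = \frac{2 + E}{2 E}$ ($U{\left(E \right)} = \frac{E + \left(12 + 5^{2} - 35\right)}{E + E} = \frac{E + \left(12 + 25 - 35\right)}{2 E} = \left(E + 2\right) \frac{1}{2 E} = \left(2 + E\right) \frac{1}{2 E} = \frac{2 + E}{2 E}$)
$\sqrt{U{\left(K{\left(1 \right)} \right)} - 33992} = \sqrt{\frac{2 + \left(2 + 1^{2}\right)}{2 \left(2 + 1^{2}\right)} - 33992} = \sqrt{\frac{2 + \left(2 + 1\right)}{2 \left(2 + 1\right)} - 33992} = \sqrt{\frac{2 + 3}{2 \cdot 3} - 33992} = \sqrt{\frac{1}{2} \cdot \frac{1}{3} \cdot 5 - 33992} = \sqrt{\frac{5}{6} - 33992} = \sqrt{- \frac{203947}{6}} = \frac{i \sqrt{1223682}}{6}$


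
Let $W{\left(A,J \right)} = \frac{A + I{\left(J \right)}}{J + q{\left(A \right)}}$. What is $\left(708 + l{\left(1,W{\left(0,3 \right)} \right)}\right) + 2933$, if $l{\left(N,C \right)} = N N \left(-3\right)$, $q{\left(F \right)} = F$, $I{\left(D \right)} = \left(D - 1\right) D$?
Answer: $3638$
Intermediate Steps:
$I{\left(D \right)} = D \left(-1 + D\right)$ ($I{\left(D \right)} = \left(-1 + D\right) D = D \left(-1 + D\right)$)
$W{\left(A,J \right)} = \frac{A + J \left(-1 + J\right)}{A + J}$ ($W{\left(A,J \right)} = \frac{A + J \left(-1 + J\right)}{J + A} = \frac{A + J \left(-1 + J\right)}{A + J}$)
$l{\left(N,C \right)} = - 3 N^{2}$ ($l{\left(N,C \right)} = N^{2} \left(-3\right) = - 3 N^{2}$)
$\left(708 + l{\left(1,W{\left(0,3 \right)} \right)}\right) + 2933 = \left(708 - 3 \cdot 1^{2}\right) + 2933 = \left(708 - 3\right) + 2933 = 705 + 2933 = 3638$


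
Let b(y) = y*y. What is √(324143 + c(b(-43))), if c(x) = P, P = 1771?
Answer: √325914 ≈ 570.89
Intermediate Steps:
b(y) = y²
c(x) = 1771
√(324143 + c(b(-43))) = √(324143 + 1771) = √325914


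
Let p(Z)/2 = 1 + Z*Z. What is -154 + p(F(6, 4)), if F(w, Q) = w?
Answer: -80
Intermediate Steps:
p(Z) = 2 + 2*Z² (p(Z) = 2*(1 + Z*Z) = 2*(1 + Z²) = 2 + 2*Z²)
-154 + p(F(6, 4)) = -154 + (2 + 2*6²) = -154 + (2 + 2*36) = -154 + (2 + 72) = -154 + 74 = -80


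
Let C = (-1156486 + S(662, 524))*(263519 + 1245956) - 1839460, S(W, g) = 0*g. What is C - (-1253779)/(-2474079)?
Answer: -4318971368019194269/2474079 ≈ -1.7457e+12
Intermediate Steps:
S(W, g) = 0
C = -1745688544310 (C = (-1156486 + 0)*(263519 + 1245956) - 1839460 = -1156486*1509475 - 1839460 = -1745686704850 - 1839460 = -1745688544310)
C - (-1253779)/(-2474079) = -1745688544310 - (-1253779)/(-2474079) = -1745688544310 - (-1253779)*(-1)/2474079 = -1745688544310 - 1*1253779/2474079 = -1745688544310 - 1253779/2474079 = -4318971368019194269/2474079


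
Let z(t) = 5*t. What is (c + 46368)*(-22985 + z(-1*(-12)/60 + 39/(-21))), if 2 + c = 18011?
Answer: -10361671281/7 ≈ -1.4802e+9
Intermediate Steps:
c = 18009 (c = -2 + 18011 = 18009)
(c + 46368)*(-22985 + z(-1*(-12)/60 + 39/(-21))) = (18009 + 46368)*(-22985 + 5*(-1*(-12)/60 + 39/(-21))) = 64377*(-22985 + 5*(12*(1/60) + 39*(-1/21))) = 64377*(-22985 + 5*(⅕ - 13/7)) = 64377*(-22985 + 5*(-58/35)) = 64377*(-22985 - 58/7) = 64377*(-160953/7) = -10361671281/7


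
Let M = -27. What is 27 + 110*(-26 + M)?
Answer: -5803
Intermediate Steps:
27 + 110*(-26 + M) = 27 + 110*(-26 - 27) = 27 + 110*(-53) = 27 - 5830 = -5803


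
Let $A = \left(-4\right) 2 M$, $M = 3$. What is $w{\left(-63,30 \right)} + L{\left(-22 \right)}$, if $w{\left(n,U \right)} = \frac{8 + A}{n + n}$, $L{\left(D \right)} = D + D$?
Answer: $- \frac{2764}{63} \approx -43.873$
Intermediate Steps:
$A = -24$ ($A = \left(-4\right) 2 \cdot 3 = \left(-8\right) 3 = -24$)
$L{\left(D \right)} = 2 D$
$w{\left(n,U \right)} = - \frac{8}{n}$ ($w{\left(n,U \right)} = \frac{8 - 24}{n + n} = - \frac{16}{2 n} = - 16 \frac{1}{2 n} = - \frac{8}{n}$)
$w{\left(-63,30 \right)} + L{\left(-22 \right)} = - \frac{8}{-63} + 2 \left(-22\right) = \left(-8\right) \left(- \frac{1}{63}\right) - 44 = \frac{8}{63} - 44 = - \frac{2764}{63}$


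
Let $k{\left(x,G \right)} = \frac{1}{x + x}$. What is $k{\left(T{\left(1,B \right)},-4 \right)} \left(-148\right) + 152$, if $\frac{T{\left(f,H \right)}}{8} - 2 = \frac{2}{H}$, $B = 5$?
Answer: $\frac{7111}{48} \approx 148.15$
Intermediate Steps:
$T{\left(f,H \right)} = 16 + \frac{16}{H}$ ($T{\left(f,H \right)} = 16 + 8 \frac{2}{H} = 16 + \frac{16}{H}$)
$k{\left(x,G \right)} = \frac{1}{2 x}$
$k{\left(T{\left(1,B \right)},-4 \right)} \left(-148\right) + 152 = \frac{1}{2 \left(16 + \frac{16}{5}\right)} \left(-148\right) + 152 = \frac{1}{2 \cdot \frac{96}{5}} \left(-148\right) + 152 = \frac{1}{2} \cdot \frac{5}{96} \left(-148\right) + 152 = \frac{5}{192} \left(-148\right) + 152 = - \frac{185}{48} + 152 = \frac{7111}{48}$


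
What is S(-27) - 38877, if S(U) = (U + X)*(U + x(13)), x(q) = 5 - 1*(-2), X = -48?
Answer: -37377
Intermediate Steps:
x(q) = 7 (x(q) = 5 + 2 = 7)
S(U) = (-48 + U)*(7 + U) (S(U) = (U - 48)*(U + 7) = (-48 + U)*(7 + U))
S(-27) - 38877 = (-336 + (-27)**2 - 41*(-27)) - 38877 = (-336 + 729 + 1107) - 38877 = 1500 - 38877 = -37377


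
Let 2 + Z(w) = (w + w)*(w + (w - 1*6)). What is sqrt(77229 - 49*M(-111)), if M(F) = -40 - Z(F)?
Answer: 5*sqrt(102371) ≈ 1599.8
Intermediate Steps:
Z(w) = -2 + 2*w*(-6 + 2*w) (Z(w) = -2 + (w + w)*(w + (w - 1*6)) = -2 + (2*w)*(w + (w - 6)) = -2 + (2*w)*(w + (-6 + w)) = -2 + (2*w)*(-6 + 2*w) = -2 + 2*w*(-6 + 2*w))
M(F) = -38 - 4*F**2 + 12*F (M(F) = -40 - (-2 - 12*F + 4*F**2) = -40 + (2 - 4*F**2 + 12*F) = -38 - 4*F**2 + 12*F)
sqrt(77229 - 49*M(-111)) = sqrt(77229 - 49*(-38 - 4*(-111)**2 + 12*(-111))) = sqrt(77229 - 49*(-38 - 4*12321 - 1332)) = sqrt(77229 - 49*(-38 - 49284 - 1332)) = sqrt(77229 - 49*(-50654)) = sqrt(77229 + 2482046) = sqrt(2559275) = 5*sqrt(102371)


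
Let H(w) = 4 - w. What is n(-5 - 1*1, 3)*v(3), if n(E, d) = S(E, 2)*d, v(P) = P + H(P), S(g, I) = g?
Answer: -72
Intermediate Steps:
v(P) = 4 (v(P) = P + (4 - P) = 4)
n(E, d) = E*d
n(-5 - 1*1, 3)*v(3) = ((-5 - 1*1)*3)*4 = ((-5 - 1)*3)*4 = -6*3*4 = -18*4 = -72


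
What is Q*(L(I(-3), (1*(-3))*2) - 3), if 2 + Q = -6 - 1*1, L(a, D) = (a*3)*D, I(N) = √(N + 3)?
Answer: 27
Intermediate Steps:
I(N) = √(3 + N)
L(a, D) = 3*D*a (L(a, D) = (3*a)*D = 3*D*a)
Q = -9 (Q = -2 + (-6 - 1*1) = -2 + (-6 - 1) = -2 - 7 = -9)
Q*(L(I(-3), (1*(-3))*2) - 3) = -9*(3*((1*(-3))*2)*√(3 - 3) - 3) = -9*(3*(-3*2)*√0 - 3) = -9*(3*(-6)*0 - 3) = -9*(0 - 3) = -9*(-3) = 27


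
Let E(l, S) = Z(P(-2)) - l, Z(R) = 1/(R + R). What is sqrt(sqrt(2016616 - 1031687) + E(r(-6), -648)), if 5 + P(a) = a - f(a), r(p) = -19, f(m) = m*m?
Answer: sqrt(9174 + 484*sqrt(984929))/22 ≈ 31.802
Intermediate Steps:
f(m) = m**2
P(a) = -5 + a - a**2 (P(a) = -5 + (a - a**2) = -5 + a - a**2)
Z(R) = 1/(2*R)
E(l, S) = -1/22 - l (E(l, S) = 1/(2*(-5 - 2 - 1*(-2)**2)) - l = 1/(2*(-5 - 2 - 1*4)) - l = 1/(2*(-5 - 2 - 4)) - l = (1/2)/(-11) - l = (1/2)*(-1/11) - l = -1/22 - l)
sqrt(sqrt(2016616 - 1031687) + E(r(-6), -648)) = sqrt(sqrt(2016616 - 1031687) + (-1/22 - 1*(-19))) = sqrt(sqrt(984929) + (-1/22 + 19)) = sqrt(sqrt(984929) + 417/22) = sqrt(417/22 + sqrt(984929))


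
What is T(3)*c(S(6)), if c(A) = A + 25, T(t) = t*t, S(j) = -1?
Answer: 216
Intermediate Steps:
T(t) = t²
c(A) = 25 + A
T(3)*c(S(6)) = 3²*(25 - 1) = 9*24 = 216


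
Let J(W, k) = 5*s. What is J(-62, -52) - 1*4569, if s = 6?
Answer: -4539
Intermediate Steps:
J(W, k) = 30 (J(W, k) = 5*6 = 30)
J(-62, -52) - 1*4569 = 30 - 1*4569 = 30 - 4569 = -4539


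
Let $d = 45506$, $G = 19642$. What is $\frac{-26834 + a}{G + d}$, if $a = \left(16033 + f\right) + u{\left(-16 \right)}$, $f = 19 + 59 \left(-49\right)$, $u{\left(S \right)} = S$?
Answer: $- \frac{4563}{21716} \approx -0.21012$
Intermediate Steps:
$f = -2872$ ($f = 19 - 2891 = -2872$)
$a = 13145$ ($a = \left(16033 - 2872\right) - 16 = 13161 - 16 = 13145$)
$\frac{-26834 + a}{G + d} = \frac{-26834 + 13145}{19642 + 45506} = - \frac{13689}{65148} = \left(-13689\right) \frac{1}{65148} = - \frac{4563}{21716}$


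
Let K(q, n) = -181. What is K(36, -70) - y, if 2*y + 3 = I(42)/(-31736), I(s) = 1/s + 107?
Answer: -478510913/2665824 ≈ -179.50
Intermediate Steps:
I(s) = 107 + 1/s
y = -4003231/2665824 (y = -3/2 + ((107 + 1/42)/(-31736))/2 = -3/2 + ((107 + 1/42)*(-1/31736))/2 = -3/2 + ((4495/42)*(-1/31736))/2 = -3/2 + (½)*(-4495/1332912) = -3/2 - 4495/2665824 = -4003231/2665824 ≈ -1.5017)
K(36, -70) - y = -181 - 1*(-4003231/2665824) = -181 + 4003231/2665824 = -478510913/2665824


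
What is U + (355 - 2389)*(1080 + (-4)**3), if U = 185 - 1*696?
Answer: -2067055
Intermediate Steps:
U = -511 (U = 185 - 696 = -511)
U + (355 - 2389)*(1080 + (-4)**3) = -511 + (355 - 2389)*(1080 + (-4)**3) = -511 - 2034*(1080 - 64) = -511 - 2034*1016 = -511 - 2066544 = -2067055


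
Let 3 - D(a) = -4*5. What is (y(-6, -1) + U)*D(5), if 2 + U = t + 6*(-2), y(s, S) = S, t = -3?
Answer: -414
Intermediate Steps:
U = -17 (U = -2 + (-3 + 6*(-2)) = -2 + (-3 - 12) = -2 - 15 = -17)
D(a) = 23 (D(a) = 3 - (-4)*5 = 3 - 1*(-20) = 3 + 20 = 23)
(y(-6, -1) + U)*D(5) = (-1 - 17)*23 = -18*23 = -414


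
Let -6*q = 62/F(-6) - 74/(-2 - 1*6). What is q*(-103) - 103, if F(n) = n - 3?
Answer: -13493/216 ≈ -62.468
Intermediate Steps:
F(n) = -3 + n
q = -85/216 (q = -(62/(-3 - 6) - 74/(-2 - 1*6))/6 = -(62/(-9) - 74/(-2 - 6))/6 = -(62*(-1/9) - 74/(-8))/6 = -(-62/9 - 74*(-1/8))/6 = -(-62/9 + 37/4)/6 = -1/6*85/36 = -85/216 ≈ -0.39352)
q*(-103) - 103 = -85/216*(-103) - 103 = 8755/216 - 103 = -13493/216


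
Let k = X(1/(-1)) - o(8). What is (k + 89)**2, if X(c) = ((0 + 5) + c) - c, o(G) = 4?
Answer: 8100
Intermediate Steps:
X(c) = 5 (X(c) = (5 + c) - c = 5)
k = 1 (k = 5 - 1*4 = 5 - 4 = 1)
(k + 89)**2 = (1 + 89)**2 = 90**2 = 8100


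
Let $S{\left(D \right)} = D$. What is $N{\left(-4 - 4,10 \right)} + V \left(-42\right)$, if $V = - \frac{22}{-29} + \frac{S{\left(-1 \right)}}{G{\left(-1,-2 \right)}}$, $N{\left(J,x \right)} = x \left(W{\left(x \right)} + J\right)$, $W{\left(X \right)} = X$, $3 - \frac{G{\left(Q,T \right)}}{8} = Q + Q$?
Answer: $- \frac{6271}{580} \approx -10.812$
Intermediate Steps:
$G{\left(Q,T \right)} = 24 - 16 Q$ ($G{\left(Q,T \right)} = 24 - 8 \left(Q + Q\right) = 24 - 8 \cdot 2 Q = 24 - 16 Q$)
$N{\left(J,x \right)} = x \left(J + x\right)$ ($N{\left(J,x \right)} = x \left(x + J\right) = x \left(J + x\right)$)
$V = \frac{851}{1160}$ ($V = - \frac{22}{-29} - \frac{1}{24 - -16} = \left(-22\right) \left(- \frac{1}{29}\right) - \frac{1}{24 + 16} = \frac{22}{29} - \frac{1}{40} = \frac{851}{1160} \approx 0.73362$)
$N{\left(-4 - 4,10 \right)} + V \left(-42\right) = 10 \left(\left(-4 - 4\right) + 10\right) + \frac{851}{1160} \left(-42\right) = 10 \left(\left(-4 - 4\right) + 10\right) - \frac{17871}{580} = 10 \left(-8 + 10\right) - \frac{17871}{580} = 10 \cdot 2 - \frac{17871}{580} = 20 - \frac{17871}{580} = - \frac{6271}{580}$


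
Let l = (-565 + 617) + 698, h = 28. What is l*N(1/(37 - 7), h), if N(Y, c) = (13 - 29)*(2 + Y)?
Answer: -24400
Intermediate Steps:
N(Y, c) = -32 - 16*Y (N(Y, c) = -16*(2 + Y) = -32 - 16*Y)
l = 750 (l = 52 + 698 = 750)
l*N(1/(37 - 7), h) = 750*(-32 - 16/(37 - 7)) = 750*(-32 - 16/30) = 750*(-32 - 16*1/30) = 750*(-32 - 8/15) = 750*(-488/15) = -24400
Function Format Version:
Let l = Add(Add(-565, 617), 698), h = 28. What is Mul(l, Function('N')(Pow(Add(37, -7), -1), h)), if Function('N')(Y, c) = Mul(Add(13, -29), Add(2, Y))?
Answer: -24400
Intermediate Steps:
Function('N')(Y, c) = Add(-32, Mul(-16, Y)) (Function('N')(Y, c) = Mul(-16, Add(2, Y)) = Add(-32, Mul(-16, Y)))
l = 750 (l = Add(52, 698) = 750)
Mul(l, Function('N')(Pow(Add(37, -7), -1), h)) = Mul(750, Add(-32, Mul(-16, Pow(Add(37, -7), -1)))) = Mul(750, Add(-32, Mul(-16, Pow(30, -1)))) = Mul(750, Add(-32, Mul(-16, Rational(1, 30)))) = Mul(750, Add(-32, Rational(-8, 15))) = Mul(750, Rational(-488, 15)) = -24400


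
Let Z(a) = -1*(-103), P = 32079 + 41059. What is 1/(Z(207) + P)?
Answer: 1/73241 ≈ 1.3654e-5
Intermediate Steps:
P = 73138
Z(a) = 103
1/(Z(207) + P) = 1/(103 + 73138) = 1/73241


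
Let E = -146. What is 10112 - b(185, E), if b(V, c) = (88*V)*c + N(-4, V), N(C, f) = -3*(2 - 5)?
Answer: 2386983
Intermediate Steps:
N(C, f) = 9 (N(C, f) = -3*(-3) = 9)
b(V, c) = 9 + 88*V*c (b(V, c) = (88*V)*c + 9 = 88*V*c + 9 = 9 + 88*V*c)
10112 - b(185, E) = 10112 - (9 + 88*185*(-146)) = 10112 - (9 - 2376880) = 10112 - 1*(-2376871) = 10112 + 2376871 = 2386983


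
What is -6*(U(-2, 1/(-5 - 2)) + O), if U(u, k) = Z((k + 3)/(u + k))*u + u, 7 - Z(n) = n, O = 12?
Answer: 40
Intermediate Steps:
Z(n) = 7 - n
U(u, k) = u + u*(7 - (3 + k)/(k + u)) (U(u, k) = (7 - (k + 3)/(u + k))*u + u = (7 - (3 + k)/(k + u))*u + u = u*(7 - (3 + k)/(k + u)) + u = u + u*(7 - (3 + k)/(k + u)))
-6*(U(-2, 1/(-5 - 2)) + O) = -6*(-2*(-3 + 7/(-5 - 2) + 8*(-2))/(1/(-5 - 2) - 2) + 12) = -6*(-2*(-3 + 7/(-7) - 16)/(1/(-7) - 2) + 12) = -6*(-2*(-3 + 7*(-1/7) - 16)/(-1/7 - 2) + 12) = -6*(-2*(-3 - 1 - 16)/(-15/7) + 12) = -6*(-2*(-7/15)*(-20) + 12) = -6*(-56/3 + 12) = -6*(-20/3) = 40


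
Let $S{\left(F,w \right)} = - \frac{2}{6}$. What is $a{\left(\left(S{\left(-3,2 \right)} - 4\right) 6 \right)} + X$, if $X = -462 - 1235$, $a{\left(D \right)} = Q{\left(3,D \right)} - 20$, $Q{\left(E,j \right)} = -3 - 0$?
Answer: $-1720$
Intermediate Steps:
$S{\left(F,w \right)} = - \frac{1}{3}$ ($S{\left(F,w \right)} = \left(-2\right) \frac{1}{6} = - \frac{1}{3}$)
$Q{\left(E,j \right)} = -3$ ($Q{\left(E,j \right)} = -3 + 0 = -3$)
$a{\left(D \right)} = -23$ ($a{\left(D \right)} = -3 - 20 = -23$)
$X = -1697$ ($X = -462 - 1235 = -1697$)
$a{\left(\left(S{\left(-3,2 \right)} - 4\right) 6 \right)} + X = -23 - 1697 = -1720$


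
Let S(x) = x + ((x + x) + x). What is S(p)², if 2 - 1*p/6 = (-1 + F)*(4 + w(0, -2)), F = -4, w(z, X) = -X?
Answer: 589824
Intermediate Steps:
p = 192 (p = 12 - 6*(-1 - 4)*(4 - 1*(-2)) = 12 - (-30)*(4 + 2) = 12 - (-30)*6 = 12 - 6*(-30) = 12 + 180 = 192)
S(x) = 4*x (S(x) = x + (2*x + x) = x + 3*x = 4*x)
S(p)² = (4*192)² = 768² = 589824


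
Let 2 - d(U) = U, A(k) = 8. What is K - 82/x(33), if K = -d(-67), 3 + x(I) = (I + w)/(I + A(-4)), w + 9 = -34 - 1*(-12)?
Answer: -4987/121 ≈ -41.215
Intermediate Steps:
w = -31 (w = -9 + (-34 - 1*(-12)) = -9 + (-34 + 12) = -9 - 22 = -31)
d(U) = 2 - U
x(I) = -3 + (-31 + I)/(8 + I) (x(I) = -3 + (I - 31)/(I + 8) = -3 + (-31 + I)/(8 + I))
K = -69 (K = -(2 - 1*(-67)) = -(2 + 67) = -1*69 = -69)
K - 82/x(33) = -69 - 82*(8 + 33)/(-55 - 2*33) = -69 - 82*41/(-55 - 66) = -69 - 82/((1/41)*(-121)) = -69 - 82/(-121/41) = -69 - 82*(-41/121) = -69 + 3362/121 = -4987/121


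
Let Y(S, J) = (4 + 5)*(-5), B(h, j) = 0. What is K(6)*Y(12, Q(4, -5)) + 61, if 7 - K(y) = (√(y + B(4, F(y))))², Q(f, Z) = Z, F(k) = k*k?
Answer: 16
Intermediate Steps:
F(k) = k²
Y(S, J) = -45 (Y(S, J) = 9*(-5) = -45)
K(y) = 7 - y (K(y) = 7 - (√(y + 0))² = 7 - (√y)² = 7 - y)
K(6)*Y(12, Q(4, -5)) + 61 = (7 - 1*6)*(-45) + 61 = (7 - 6)*(-45) + 61 = 1*(-45) + 61 = -45 + 61 = 16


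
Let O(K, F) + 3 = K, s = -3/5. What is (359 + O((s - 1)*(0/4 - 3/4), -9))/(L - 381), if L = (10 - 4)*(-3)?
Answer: -94/105 ≈ -0.89524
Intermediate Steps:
s = -3/5 (s = -3*1/5 = -3/5 ≈ -0.60000)
O(K, F) = -3 + K
L = -18 (L = 6*(-3) = -18)
(359 + O((s - 1)*(0/4 - 3/4), -9))/(L - 381) = (359 + (-3 + (-3/5 - 1)*(0/4 - 3/4)))/(-18 - 381) = (359 + (-3 - 8*(0*(1/4) - 3*1/4)/5))/(-399) = (359 + (-3 - 8*(0 - 3/4)/5))*(-1/399) = (359 + (-3 - 8/5*(-3/4)))*(-1/399) = (359 + (-3 + 6/5))*(-1/399) = (359 - 9/5)*(-1/399) = (1786/5)*(-1/399) = -94/105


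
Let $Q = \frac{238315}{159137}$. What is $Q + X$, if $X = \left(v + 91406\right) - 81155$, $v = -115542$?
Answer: $- \frac{1523223232}{14467} \approx -1.0529 \cdot 10^{5}$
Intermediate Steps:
$Q = \frac{21665}{14467}$ ($Q = 238315 \cdot \frac{1}{159137} = \frac{21665}{14467} \approx 1.4975$)
$X = -105291$ ($X = \left(-115542 + 91406\right) - 81155 = -24136 - 81155 = -105291$)
$Q + X = \frac{21665}{14467} - 105291 = - \frac{1523223232}{14467}$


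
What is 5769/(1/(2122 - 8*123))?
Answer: 6565122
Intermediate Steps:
5769/(1/(2122 - 8*123)) = 5769/(1/(2122 - 984)) = 5769/(1/1138) = 5769*1138 = 6565122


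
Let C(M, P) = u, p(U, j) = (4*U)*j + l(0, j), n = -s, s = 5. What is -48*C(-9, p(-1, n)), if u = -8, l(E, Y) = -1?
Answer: 384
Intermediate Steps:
n = -5 (n = -1*5 = -5)
p(U, j) = -1 + 4*U*j (p(U, j) = (4*U)*j - 1 = 4*U*j - 1 = -1 + 4*U*j)
C(M, P) = -8
-48*C(-9, p(-1, n)) = -48*(-8) = 384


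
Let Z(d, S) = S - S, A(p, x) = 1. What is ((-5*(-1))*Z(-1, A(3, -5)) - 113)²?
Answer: 12769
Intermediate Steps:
Z(d, S) = 0
((-5*(-1))*Z(-1, A(3, -5)) - 113)² = (-5*(-1)*0 - 113)² = (5*0 - 113)² = (0 - 113)² = (-113)² = 12769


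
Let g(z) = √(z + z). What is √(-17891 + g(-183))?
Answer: √(-17891 + I*√366) ≈ 0.0715 + 133.76*I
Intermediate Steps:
g(z) = √2*√z (g(z) = √(2*z) = √2*√z)
√(-17891 + g(-183)) = √(-17891 + √2*√(-183)) = √(-17891 + √2*(I*√183)) = √(-17891 + I*√366)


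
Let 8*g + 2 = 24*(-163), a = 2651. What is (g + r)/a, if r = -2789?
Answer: -13113/10604 ≈ -1.2366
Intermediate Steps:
g = -1957/4 (g = -1/4 + (24*(-163))/8 = -1/4 + (1/8)*(-3912) = -1/4 - 489 = -1957/4 ≈ -489.25)
(g + r)/a = (-1957/4 - 2789)/2651 = -13113/4*1/2651 = -13113/10604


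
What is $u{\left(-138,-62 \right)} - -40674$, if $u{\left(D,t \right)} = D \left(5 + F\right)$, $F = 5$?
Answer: $39294$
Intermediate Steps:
$u{\left(D,t \right)} = 10 D$ ($u{\left(D,t \right)} = D \left(5 + 5\right) = D 10 = 10 D$)
$u{\left(-138,-62 \right)} - -40674 = 10 \left(-138\right) - -40674 = -1380 + 40674 = 39294$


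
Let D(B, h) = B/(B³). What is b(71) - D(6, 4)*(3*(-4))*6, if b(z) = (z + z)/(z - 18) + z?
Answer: 4011/53 ≈ 75.679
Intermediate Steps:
b(z) = z + 2*z/(-18 + z) (b(z) = (2*z)/(-18 + z) + z = 2*z/(-18 + z) + z = z + 2*z/(-18 + z))
D(B, h) = B⁻² (D(B, h) = B/B³ = B⁻²)
b(71) - D(6, 4)*(3*(-4))*6 = 71*(-16 + 71)/(-18 + 71) - (3*(-4))*6/6² = 71*55/53 - (-12*6)/36 = 71*(1/53)*55 - (-72)/36 = 3905/53 - 1*(-2) = 3905/53 + 2 = 4011/53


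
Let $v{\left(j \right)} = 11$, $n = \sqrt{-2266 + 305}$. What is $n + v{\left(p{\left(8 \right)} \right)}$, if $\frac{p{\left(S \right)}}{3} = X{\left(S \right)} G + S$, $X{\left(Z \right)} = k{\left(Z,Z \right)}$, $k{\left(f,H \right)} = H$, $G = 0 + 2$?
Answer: $11 + i \sqrt{1961} \approx 11.0 + 44.283 i$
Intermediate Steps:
$G = 2$
$X{\left(Z \right)} = Z$
$p{\left(S \right)} = 9 S$ ($p{\left(S \right)} = 3 \left(S 2 + S\right) = 3 \left(2 S + S\right) = 3 \cdot 3 S = 9 S$)
$n = i \sqrt{1961}$ ($n = \sqrt{-1961} = i \sqrt{1961} \approx 44.283 i$)
$n + v{\left(p{\left(8 \right)} \right)} = i \sqrt{1961} + 11 = 11 + i \sqrt{1961}$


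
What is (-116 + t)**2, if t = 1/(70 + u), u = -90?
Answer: 5387041/400 ≈ 13468.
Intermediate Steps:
t = -1/20 (t = 1/(70 - 90) = 1/(-20) = -1/20 ≈ -0.050000)
(-116 + t)**2 = (-116 - 1/20)**2 = (-2321/20)**2 = 5387041/400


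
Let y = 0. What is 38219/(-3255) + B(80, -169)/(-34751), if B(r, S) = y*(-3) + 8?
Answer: -42844339/3648855 ≈ -11.742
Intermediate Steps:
B(r, S) = 8 (B(r, S) = 0*(-3) + 8 = 0 + 8 = 8)
38219/(-3255) + B(80, -169)/(-34751) = 38219/(-3255) + 8/(-34751) = 38219*(-1/3255) + 8*(-1/34751) = -38219/3255 - 8/34751 = -42844339/3648855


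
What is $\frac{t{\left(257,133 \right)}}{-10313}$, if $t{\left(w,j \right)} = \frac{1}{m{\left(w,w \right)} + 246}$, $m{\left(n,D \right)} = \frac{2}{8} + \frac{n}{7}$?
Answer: $- \frac{28}{81709899} \approx -3.4268 \cdot 10^{-7}$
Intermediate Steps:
$m{\left(n,D \right)} = \frac{1}{4} + \frac{n}{7}$ ($m{\left(n,D \right)} = 2 \cdot \frac{1}{8} + n \frac{1}{7} = \frac{1}{4} + \frac{n}{7}$)
$t{\left(w,j \right)} = \frac{1}{\frac{985}{4} + \frac{w}{7}}$ ($t{\left(w,j \right)} = \frac{1}{\left(\frac{1}{4} + \frac{w}{7}\right) + 246} = \frac{1}{\frac{985}{4} + \frac{w}{7}}$)
$\frac{t{\left(257,133 \right)}}{-10313} = \frac{28 \frac{1}{6895 + 4 \cdot 257}}{-10313} = \frac{28}{6895 + 1028} \left(- \frac{1}{10313}\right) = \frac{28}{7923} \left(- \frac{1}{10313}\right) = - \frac{28}{81709899}$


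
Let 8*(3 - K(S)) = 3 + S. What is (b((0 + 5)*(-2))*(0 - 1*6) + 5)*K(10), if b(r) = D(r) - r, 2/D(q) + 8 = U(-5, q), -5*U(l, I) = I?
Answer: -583/8 ≈ -72.875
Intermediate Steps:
U(l, I) = -I/5
D(q) = 2/(-8 - q/5)
b(r) = -r - 10/(40 + r) (b(r) = -10/(40 + r) - r = -r - 10/(40 + r))
K(S) = 21/8 - S/8 (K(S) = 3 - (3 + S)/8 = 3 + (-3/8 - S/8) = 21/8 - S/8)
(b((0 + 5)*(-2))*(0 - 1*6) + 5)*K(10) = (((-10 - (0 + 5)*(-2)*(40 + (0 + 5)*(-2)))/(40 + (0 + 5)*(-2)))*(0 - 1*6) + 5)*(21/8 - 1/8*10) = (((-10 - 5*(-2)*(40 + 5*(-2)))/(40 + 5*(-2)))*(0 - 6) + 5)*(21/8 - 5/4) = (((-10 - 1*(-10)*(40 - 10))/(40 - 10))*(-6) + 5)*(11/8) = (((-10 - 1*(-10)*30)/30)*(-6) + 5)*(11/8) = (((-10 + 300)/30)*(-6) + 5)*(11/8) = (((1/30)*290)*(-6) + 5)*(11/8) = ((29/3)*(-6) + 5)*(11/8) = (-58 + 5)*(11/8) = -53*11/8 = -583/8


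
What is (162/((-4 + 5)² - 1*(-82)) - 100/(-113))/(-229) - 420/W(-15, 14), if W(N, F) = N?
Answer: 60111542/2147791 ≈ 27.988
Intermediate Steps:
(162/((-4 + 5)² - 1*(-82)) - 100/(-113))/(-229) - 420/W(-15, 14) = (162/((-4 + 5)² - 1*(-82)) - 100/(-113))/(-229) - 420/(-15) = (162/(1² + 82) - 100*(-1/113))*(-1/229) - 420*(-1/15) = (162/(1 + 82) + 100/113)*(-1/229) + 28 = (162/83 + 100/113)*(-1/229) + 28 = (26606/9379)*(-1/229) + 28 = -26606/2147791 + 28 = 60111542/2147791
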